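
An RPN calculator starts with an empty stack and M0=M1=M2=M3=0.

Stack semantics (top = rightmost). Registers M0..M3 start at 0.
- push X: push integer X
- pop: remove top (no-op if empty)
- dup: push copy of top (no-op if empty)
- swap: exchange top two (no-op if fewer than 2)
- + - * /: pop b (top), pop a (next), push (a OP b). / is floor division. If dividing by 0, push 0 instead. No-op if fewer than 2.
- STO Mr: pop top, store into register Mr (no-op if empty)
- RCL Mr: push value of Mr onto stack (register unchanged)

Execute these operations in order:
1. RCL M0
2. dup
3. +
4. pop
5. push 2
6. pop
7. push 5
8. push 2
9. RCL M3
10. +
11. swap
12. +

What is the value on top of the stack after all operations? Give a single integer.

Answer: 7

Derivation:
After op 1 (RCL M0): stack=[0] mem=[0,0,0,0]
After op 2 (dup): stack=[0,0] mem=[0,0,0,0]
After op 3 (+): stack=[0] mem=[0,0,0,0]
After op 4 (pop): stack=[empty] mem=[0,0,0,0]
After op 5 (push 2): stack=[2] mem=[0,0,0,0]
After op 6 (pop): stack=[empty] mem=[0,0,0,0]
After op 7 (push 5): stack=[5] mem=[0,0,0,0]
After op 8 (push 2): stack=[5,2] mem=[0,0,0,0]
After op 9 (RCL M3): stack=[5,2,0] mem=[0,0,0,0]
After op 10 (+): stack=[5,2] mem=[0,0,0,0]
After op 11 (swap): stack=[2,5] mem=[0,0,0,0]
After op 12 (+): stack=[7] mem=[0,0,0,0]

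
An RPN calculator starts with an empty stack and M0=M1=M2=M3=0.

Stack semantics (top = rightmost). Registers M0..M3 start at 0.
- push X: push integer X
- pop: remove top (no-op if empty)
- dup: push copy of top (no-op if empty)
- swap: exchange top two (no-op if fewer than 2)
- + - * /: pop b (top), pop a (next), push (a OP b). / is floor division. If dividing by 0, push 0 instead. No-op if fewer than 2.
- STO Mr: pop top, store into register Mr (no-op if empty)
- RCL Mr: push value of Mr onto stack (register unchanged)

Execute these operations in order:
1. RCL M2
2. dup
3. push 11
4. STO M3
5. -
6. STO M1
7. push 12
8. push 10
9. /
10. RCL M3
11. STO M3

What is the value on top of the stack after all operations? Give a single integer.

After op 1 (RCL M2): stack=[0] mem=[0,0,0,0]
After op 2 (dup): stack=[0,0] mem=[0,0,0,0]
After op 3 (push 11): stack=[0,0,11] mem=[0,0,0,0]
After op 4 (STO M3): stack=[0,0] mem=[0,0,0,11]
After op 5 (-): stack=[0] mem=[0,0,0,11]
After op 6 (STO M1): stack=[empty] mem=[0,0,0,11]
After op 7 (push 12): stack=[12] mem=[0,0,0,11]
After op 8 (push 10): stack=[12,10] mem=[0,0,0,11]
After op 9 (/): stack=[1] mem=[0,0,0,11]
After op 10 (RCL M3): stack=[1,11] mem=[0,0,0,11]
After op 11 (STO M3): stack=[1] mem=[0,0,0,11]

Answer: 1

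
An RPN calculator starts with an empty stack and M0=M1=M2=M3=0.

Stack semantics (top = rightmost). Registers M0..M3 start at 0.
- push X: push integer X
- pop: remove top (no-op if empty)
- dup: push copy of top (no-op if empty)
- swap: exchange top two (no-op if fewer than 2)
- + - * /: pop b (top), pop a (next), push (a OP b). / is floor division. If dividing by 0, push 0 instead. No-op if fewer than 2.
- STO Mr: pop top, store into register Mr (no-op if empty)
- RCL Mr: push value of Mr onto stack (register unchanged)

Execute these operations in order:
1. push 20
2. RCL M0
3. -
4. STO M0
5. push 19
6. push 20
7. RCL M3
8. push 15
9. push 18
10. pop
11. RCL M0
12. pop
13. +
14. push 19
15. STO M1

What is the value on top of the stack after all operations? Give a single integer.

After op 1 (push 20): stack=[20] mem=[0,0,0,0]
After op 2 (RCL M0): stack=[20,0] mem=[0,0,0,0]
After op 3 (-): stack=[20] mem=[0,0,0,0]
After op 4 (STO M0): stack=[empty] mem=[20,0,0,0]
After op 5 (push 19): stack=[19] mem=[20,0,0,0]
After op 6 (push 20): stack=[19,20] mem=[20,0,0,0]
After op 7 (RCL M3): stack=[19,20,0] mem=[20,0,0,0]
After op 8 (push 15): stack=[19,20,0,15] mem=[20,0,0,0]
After op 9 (push 18): stack=[19,20,0,15,18] mem=[20,0,0,0]
After op 10 (pop): stack=[19,20,0,15] mem=[20,0,0,0]
After op 11 (RCL M0): stack=[19,20,0,15,20] mem=[20,0,0,0]
After op 12 (pop): stack=[19,20,0,15] mem=[20,0,0,0]
After op 13 (+): stack=[19,20,15] mem=[20,0,0,0]
After op 14 (push 19): stack=[19,20,15,19] mem=[20,0,0,0]
After op 15 (STO M1): stack=[19,20,15] mem=[20,19,0,0]

Answer: 15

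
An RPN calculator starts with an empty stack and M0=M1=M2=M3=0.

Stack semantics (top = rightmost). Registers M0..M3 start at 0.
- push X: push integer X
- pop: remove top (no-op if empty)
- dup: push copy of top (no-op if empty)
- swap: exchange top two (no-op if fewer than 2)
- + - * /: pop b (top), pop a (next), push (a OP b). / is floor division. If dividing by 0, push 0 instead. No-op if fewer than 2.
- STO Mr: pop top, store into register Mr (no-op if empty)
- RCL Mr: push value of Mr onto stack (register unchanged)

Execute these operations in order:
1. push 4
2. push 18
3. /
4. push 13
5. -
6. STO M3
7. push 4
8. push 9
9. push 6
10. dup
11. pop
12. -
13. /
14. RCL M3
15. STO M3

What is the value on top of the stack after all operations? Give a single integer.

After op 1 (push 4): stack=[4] mem=[0,0,0,0]
After op 2 (push 18): stack=[4,18] mem=[0,0,0,0]
After op 3 (/): stack=[0] mem=[0,0,0,0]
After op 4 (push 13): stack=[0,13] mem=[0,0,0,0]
After op 5 (-): stack=[-13] mem=[0,0,0,0]
After op 6 (STO M3): stack=[empty] mem=[0,0,0,-13]
After op 7 (push 4): stack=[4] mem=[0,0,0,-13]
After op 8 (push 9): stack=[4,9] mem=[0,0,0,-13]
After op 9 (push 6): stack=[4,9,6] mem=[0,0,0,-13]
After op 10 (dup): stack=[4,9,6,6] mem=[0,0,0,-13]
After op 11 (pop): stack=[4,9,6] mem=[0,0,0,-13]
After op 12 (-): stack=[4,3] mem=[0,0,0,-13]
After op 13 (/): stack=[1] mem=[0,0,0,-13]
After op 14 (RCL M3): stack=[1,-13] mem=[0,0,0,-13]
After op 15 (STO M3): stack=[1] mem=[0,0,0,-13]

Answer: 1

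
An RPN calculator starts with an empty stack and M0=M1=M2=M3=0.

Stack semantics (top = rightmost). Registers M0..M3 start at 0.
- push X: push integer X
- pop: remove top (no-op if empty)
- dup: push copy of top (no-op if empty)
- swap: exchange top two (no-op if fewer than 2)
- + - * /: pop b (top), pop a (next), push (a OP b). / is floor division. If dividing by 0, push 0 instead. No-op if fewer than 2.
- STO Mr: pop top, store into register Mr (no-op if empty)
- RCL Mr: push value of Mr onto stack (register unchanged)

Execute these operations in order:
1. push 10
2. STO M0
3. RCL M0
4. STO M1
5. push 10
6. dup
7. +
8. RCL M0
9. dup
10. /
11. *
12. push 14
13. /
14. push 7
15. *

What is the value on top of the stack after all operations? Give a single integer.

After op 1 (push 10): stack=[10] mem=[0,0,0,0]
After op 2 (STO M0): stack=[empty] mem=[10,0,0,0]
After op 3 (RCL M0): stack=[10] mem=[10,0,0,0]
After op 4 (STO M1): stack=[empty] mem=[10,10,0,0]
After op 5 (push 10): stack=[10] mem=[10,10,0,0]
After op 6 (dup): stack=[10,10] mem=[10,10,0,0]
After op 7 (+): stack=[20] mem=[10,10,0,0]
After op 8 (RCL M0): stack=[20,10] mem=[10,10,0,0]
After op 9 (dup): stack=[20,10,10] mem=[10,10,0,0]
After op 10 (/): stack=[20,1] mem=[10,10,0,0]
After op 11 (*): stack=[20] mem=[10,10,0,0]
After op 12 (push 14): stack=[20,14] mem=[10,10,0,0]
After op 13 (/): stack=[1] mem=[10,10,0,0]
After op 14 (push 7): stack=[1,7] mem=[10,10,0,0]
After op 15 (*): stack=[7] mem=[10,10,0,0]

Answer: 7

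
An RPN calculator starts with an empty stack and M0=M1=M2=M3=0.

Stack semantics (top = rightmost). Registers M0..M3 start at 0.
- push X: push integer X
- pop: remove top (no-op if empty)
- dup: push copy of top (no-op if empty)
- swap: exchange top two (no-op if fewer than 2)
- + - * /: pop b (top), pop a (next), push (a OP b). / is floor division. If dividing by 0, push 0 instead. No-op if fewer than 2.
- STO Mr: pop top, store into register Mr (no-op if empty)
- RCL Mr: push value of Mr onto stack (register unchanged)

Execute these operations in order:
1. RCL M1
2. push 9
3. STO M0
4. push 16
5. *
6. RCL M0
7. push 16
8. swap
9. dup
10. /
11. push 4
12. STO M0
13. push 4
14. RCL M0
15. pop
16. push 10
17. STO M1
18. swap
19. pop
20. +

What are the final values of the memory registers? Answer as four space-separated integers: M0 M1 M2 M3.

After op 1 (RCL M1): stack=[0] mem=[0,0,0,0]
After op 2 (push 9): stack=[0,9] mem=[0,0,0,0]
After op 3 (STO M0): stack=[0] mem=[9,0,0,0]
After op 4 (push 16): stack=[0,16] mem=[9,0,0,0]
After op 5 (*): stack=[0] mem=[9,0,0,0]
After op 6 (RCL M0): stack=[0,9] mem=[9,0,0,0]
After op 7 (push 16): stack=[0,9,16] mem=[9,0,0,0]
After op 8 (swap): stack=[0,16,9] mem=[9,0,0,0]
After op 9 (dup): stack=[0,16,9,9] mem=[9,0,0,0]
After op 10 (/): stack=[0,16,1] mem=[9,0,0,0]
After op 11 (push 4): stack=[0,16,1,4] mem=[9,0,0,0]
After op 12 (STO M0): stack=[0,16,1] mem=[4,0,0,0]
After op 13 (push 4): stack=[0,16,1,4] mem=[4,0,0,0]
After op 14 (RCL M0): stack=[0,16,1,4,4] mem=[4,0,0,0]
After op 15 (pop): stack=[0,16,1,4] mem=[4,0,0,0]
After op 16 (push 10): stack=[0,16,1,4,10] mem=[4,0,0,0]
After op 17 (STO M1): stack=[0,16,1,4] mem=[4,10,0,0]
After op 18 (swap): stack=[0,16,4,1] mem=[4,10,0,0]
After op 19 (pop): stack=[0,16,4] mem=[4,10,0,0]
After op 20 (+): stack=[0,20] mem=[4,10,0,0]

Answer: 4 10 0 0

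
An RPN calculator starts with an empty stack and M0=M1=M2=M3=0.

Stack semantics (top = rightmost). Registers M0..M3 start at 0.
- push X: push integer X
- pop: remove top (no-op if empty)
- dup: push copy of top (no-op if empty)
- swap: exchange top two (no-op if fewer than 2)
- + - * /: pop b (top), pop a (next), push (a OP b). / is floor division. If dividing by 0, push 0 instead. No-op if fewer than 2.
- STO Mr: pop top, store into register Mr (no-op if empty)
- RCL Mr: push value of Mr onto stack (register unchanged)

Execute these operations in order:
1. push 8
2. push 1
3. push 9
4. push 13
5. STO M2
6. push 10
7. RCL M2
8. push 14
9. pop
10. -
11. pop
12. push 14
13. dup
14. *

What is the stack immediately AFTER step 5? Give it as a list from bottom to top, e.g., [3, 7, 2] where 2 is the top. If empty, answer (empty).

After op 1 (push 8): stack=[8] mem=[0,0,0,0]
After op 2 (push 1): stack=[8,1] mem=[0,0,0,0]
After op 3 (push 9): stack=[8,1,9] mem=[0,0,0,0]
After op 4 (push 13): stack=[8,1,9,13] mem=[0,0,0,0]
After op 5 (STO M2): stack=[8,1,9] mem=[0,0,13,0]

[8, 1, 9]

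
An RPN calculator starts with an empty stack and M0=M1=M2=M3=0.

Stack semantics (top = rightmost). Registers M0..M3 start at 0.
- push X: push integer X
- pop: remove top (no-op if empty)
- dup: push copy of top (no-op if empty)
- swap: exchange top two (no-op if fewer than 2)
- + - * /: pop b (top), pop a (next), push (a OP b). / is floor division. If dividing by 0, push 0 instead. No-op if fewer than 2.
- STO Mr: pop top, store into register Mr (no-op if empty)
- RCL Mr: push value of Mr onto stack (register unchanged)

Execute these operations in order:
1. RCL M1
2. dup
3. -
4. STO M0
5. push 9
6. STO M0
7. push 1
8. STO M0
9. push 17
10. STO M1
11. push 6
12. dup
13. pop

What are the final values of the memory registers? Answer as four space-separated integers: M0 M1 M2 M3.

Answer: 1 17 0 0

Derivation:
After op 1 (RCL M1): stack=[0] mem=[0,0,0,0]
After op 2 (dup): stack=[0,0] mem=[0,0,0,0]
After op 3 (-): stack=[0] mem=[0,0,0,0]
After op 4 (STO M0): stack=[empty] mem=[0,0,0,0]
After op 5 (push 9): stack=[9] mem=[0,0,0,0]
After op 6 (STO M0): stack=[empty] mem=[9,0,0,0]
After op 7 (push 1): stack=[1] mem=[9,0,0,0]
After op 8 (STO M0): stack=[empty] mem=[1,0,0,0]
After op 9 (push 17): stack=[17] mem=[1,0,0,0]
After op 10 (STO M1): stack=[empty] mem=[1,17,0,0]
After op 11 (push 6): stack=[6] mem=[1,17,0,0]
After op 12 (dup): stack=[6,6] mem=[1,17,0,0]
After op 13 (pop): stack=[6] mem=[1,17,0,0]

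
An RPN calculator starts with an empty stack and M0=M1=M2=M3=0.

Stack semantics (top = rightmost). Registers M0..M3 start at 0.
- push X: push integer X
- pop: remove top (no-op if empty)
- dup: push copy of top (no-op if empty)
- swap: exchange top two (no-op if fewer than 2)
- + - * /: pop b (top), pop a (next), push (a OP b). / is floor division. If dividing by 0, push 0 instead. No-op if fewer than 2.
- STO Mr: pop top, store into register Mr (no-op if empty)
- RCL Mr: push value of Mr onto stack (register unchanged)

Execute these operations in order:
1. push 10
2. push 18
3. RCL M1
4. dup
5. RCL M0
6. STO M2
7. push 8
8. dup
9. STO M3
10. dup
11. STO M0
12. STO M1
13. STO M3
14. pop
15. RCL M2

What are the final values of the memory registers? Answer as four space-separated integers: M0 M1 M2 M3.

Answer: 8 8 0 0

Derivation:
After op 1 (push 10): stack=[10] mem=[0,0,0,0]
After op 2 (push 18): stack=[10,18] mem=[0,0,0,0]
After op 3 (RCL M1): stack=[10,18,0] mem=[0,0,0,0]
After op 4 (dup): stack=[10,18,0,0] mem=[0,0,0,0]
After op 5 (RCL M0): stack=[10,18,0,0,0] mem=[0,0,0,0]
After op 6 (STO M2): stack=[10,18,0,0] mem=[0,0,0,0]
After op 7 (push 8): stack=[10,18,0,0,8] mem=[0,0,0,0]
After op 8 (dup): stack=[10,18,0,0,8,8] mem=[0,0,0,0]
After op 9 (STO M3): stack=[10,18,0,0,8] mem=[0,0,0,8]
After op 10 (dup): stack=[10,18,0,0,8,8] mem=[0,0,0,8]
After op 11 (STO M0): stack=[10,18,0,0,8] mem=[8,0,0,8]
After op 12 (STO M1): stack=[10,18,0,0] mem=[8,8,0,8]
After op 13 (STO M3): stack=[10,18,0] mem=[8,8,0,0]
After op 14 (pop): stack=[10,18] mem=[8,8,0,0]
After op 15 (RCL M2): stack=[10,18,0] mem=[8,8,0,0]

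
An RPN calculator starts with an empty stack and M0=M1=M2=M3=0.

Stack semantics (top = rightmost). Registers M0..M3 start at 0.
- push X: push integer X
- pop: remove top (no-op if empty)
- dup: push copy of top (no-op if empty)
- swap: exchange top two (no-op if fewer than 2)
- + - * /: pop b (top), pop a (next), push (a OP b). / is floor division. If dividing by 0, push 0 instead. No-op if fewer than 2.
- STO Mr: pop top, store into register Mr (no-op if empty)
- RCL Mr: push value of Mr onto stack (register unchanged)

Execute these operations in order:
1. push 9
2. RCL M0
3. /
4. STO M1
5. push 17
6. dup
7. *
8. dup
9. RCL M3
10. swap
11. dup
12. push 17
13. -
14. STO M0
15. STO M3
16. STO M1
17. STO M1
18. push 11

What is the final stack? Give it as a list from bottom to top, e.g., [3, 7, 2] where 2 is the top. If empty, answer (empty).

Answer: [11]

Derivation:
After op 1 (push 9): stack=[9] mem=[0,0,0,0]
After op 2 (RCL M0): stack=[9,0] mem=[0,0,0,0]
After op 3 (/): stack=[0] mem=[0,0,0,0]
After op 4 (STO M1): stack=[empty] mem=[0,0,0,0]
After op 5 (push 17): stack=[17] mem=[0,0,0,0]
After op 6 (dup): stack=[17,17] mem=[0,0,0,0]
After op 7 (*): stack=[289] mem=[0,0,0,0]
After op 8 (dup): stack=[289,289] mem=[0,0,0,0]
After op 9 (RCL M3): stack=[289,289,0] mem=[0,0,0,0]
After op 10 (swap): stack=[289,0,289] mem=[0,0,0,0]
After op 11 (dup): stack=[289,0,289,289] mem=[0,0,0,0]
After op 12 (push 17): stack=[289,0,289,289,17] mem=[0,0,0,0]
After op 13 (-): stack=[289,0,289,272] mem=[0,0,0,0]
After op 14 (STO M0): stack=[289,0,289] mem=[272,0,0,0]
After op 15 (STO M3): stack=[289,0] mem=[272,0,0,289]
After op 16 (STO M1): stack=[289] mem=[272,0,0,289]
After op 17 (STO M1): stack=[empty] mem=[272,289,0,289]
After op 18 (push 11): stack=[11] mem=[272,289,0,289]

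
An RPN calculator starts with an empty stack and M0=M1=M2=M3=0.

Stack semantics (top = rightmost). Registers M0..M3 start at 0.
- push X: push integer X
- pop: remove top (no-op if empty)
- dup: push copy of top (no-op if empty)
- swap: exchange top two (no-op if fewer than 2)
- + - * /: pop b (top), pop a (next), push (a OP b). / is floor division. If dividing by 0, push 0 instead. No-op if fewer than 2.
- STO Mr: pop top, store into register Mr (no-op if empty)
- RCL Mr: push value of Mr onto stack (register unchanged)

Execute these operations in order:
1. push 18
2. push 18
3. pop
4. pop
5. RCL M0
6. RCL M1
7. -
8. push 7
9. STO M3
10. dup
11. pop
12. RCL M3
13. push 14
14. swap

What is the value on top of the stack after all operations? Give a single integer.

Answer: 7

Derivation:
After op 1 (push 18): stack=[18] mem=[0,0,0,0]
After op 2 (push 18): stack=[18,18] mem=[0,0,0,0]
After op 3 (pop): stack=[18] mem=[0,0,0,0]
After op 4 (pop): stack=[empty] mem=[0,0,0,0]
After op 5 (RCL M0): stack=[0] mem=[0,0,0,0]
After op 6 (RCL M1): stack=[0,0] mem=[0,0,0,0]
After op 7 (-): stack=[0] mem=[0,0,0,0]
After op 8 (push 7): stack=[0,7] mem=[0,0,0,0]
After op 9 (STO M3): stack=[0] mem=[0,0,0,7]
After op 10 (dup): stack=[0,0] mem=[0,0,0,7]
After op 11 (pop): stack=[0] mem=[0,0,0,7]
After op 12 (RCL M3): stack=[0,7] mem=[0,0,0,7]
After op 13 (push 14): stack=[0,7,14] mem=[0,0,0,7]
After op 14 (swap): stack=[0,14,7] mem=[0,0,0,7]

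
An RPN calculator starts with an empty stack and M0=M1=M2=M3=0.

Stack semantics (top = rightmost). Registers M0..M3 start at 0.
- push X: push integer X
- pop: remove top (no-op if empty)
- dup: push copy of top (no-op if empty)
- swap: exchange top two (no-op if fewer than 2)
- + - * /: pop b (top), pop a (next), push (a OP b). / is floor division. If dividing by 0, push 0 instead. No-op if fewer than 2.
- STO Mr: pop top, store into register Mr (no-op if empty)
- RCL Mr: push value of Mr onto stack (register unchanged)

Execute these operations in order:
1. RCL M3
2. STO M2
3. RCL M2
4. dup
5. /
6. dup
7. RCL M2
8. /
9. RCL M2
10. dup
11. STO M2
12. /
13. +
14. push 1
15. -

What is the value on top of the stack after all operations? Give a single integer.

After op 1 (RCL M3): stack=[0] mem=[0,0,0,0]
After op 2 (STO M2): stack=[empty] mem=[0,0,0,0]
After op 3 (RCL M2): stack=[0] mem=[0,0,0,0]
After op 4 (dup): stack=[0,0] mem=[0,0,0,0]
After op 5 (/): stack=[0] mem=[0,0,0,0]
After op 6 (dup): stack=[0,0] mem=[0,0,0,0]
After op 7 (RCL M2): stack=[0,0,0] mem=[0,0,0,0]
After op 8 (/): stack=[0,0] mem=[0,0,0,0]
After op 9 (RCL M2): stack=[0,0,0] mem=[0,0,0,0]
After op 10 (dup): stack=[0,0,0,0] mem=[0,0,0,0]
After op 11 (STO M2): stack=[0,0,0] mem=[0,0,0,0]
After op 12 (/): stack=[0,0] mem=[0,0,0,0]
After op 13 (+): stack=[0] mem=[0,0,0,0]
After op 14 (push 1): stack=[0,1] mem=[0,0,0,0]
After op 15 (-): stack=[-1] mem=[0,0,0,0]

Answer: -1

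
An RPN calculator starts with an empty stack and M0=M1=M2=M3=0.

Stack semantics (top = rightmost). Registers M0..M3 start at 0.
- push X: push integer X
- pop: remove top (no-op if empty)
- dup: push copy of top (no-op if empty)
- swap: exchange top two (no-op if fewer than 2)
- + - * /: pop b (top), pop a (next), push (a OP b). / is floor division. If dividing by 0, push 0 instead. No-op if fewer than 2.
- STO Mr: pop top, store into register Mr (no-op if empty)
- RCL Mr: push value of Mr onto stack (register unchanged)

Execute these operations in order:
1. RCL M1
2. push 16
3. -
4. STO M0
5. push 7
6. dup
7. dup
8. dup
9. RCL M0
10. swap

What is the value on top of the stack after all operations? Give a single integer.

Answer: 7

Derivation:
After op 1 (RCL M1): stack=[0] mem=[0,0,0,0]
After op 2 (push 16): stack=[0,16] mem=[0,0,0,0]
After op 3 (-): stack=[-16] mem=[0,0,0,0]
After op 4 (STO M0): stack=[empty] mem=[-16,0,0,0]
After op 5 (push 7): stack=[7] mem=[-16,0,0,0]
After op 6 (dup): stack=[7,7] mem=[-16,0,0,0]
After op 7 (dup): stack=[7,7,7] mem=[-16,0,0,0]
After op 8 (dup): stack=[7,7,7,7] mem=[-16,0,0,0]
After op 9 (RCL M0): stack=[7,7,7,7,-16] mem=[-16,0,0,0]
After op 10 (swap): stack=[7,7,7,-16,7] mem=[-16,0,0,0]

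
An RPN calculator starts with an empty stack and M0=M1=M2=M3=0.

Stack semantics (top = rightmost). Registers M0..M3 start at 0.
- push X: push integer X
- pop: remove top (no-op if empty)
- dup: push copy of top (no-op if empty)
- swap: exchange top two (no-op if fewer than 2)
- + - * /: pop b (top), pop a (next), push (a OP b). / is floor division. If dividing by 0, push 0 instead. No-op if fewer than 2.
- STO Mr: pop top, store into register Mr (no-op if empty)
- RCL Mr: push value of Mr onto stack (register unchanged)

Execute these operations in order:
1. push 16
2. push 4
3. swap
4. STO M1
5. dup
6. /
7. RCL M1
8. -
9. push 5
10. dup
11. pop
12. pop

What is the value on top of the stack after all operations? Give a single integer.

Answer: -15

Derivation:
After op 1 (push 16): stack=[16] mem=[0,0,0,0]
After op 2 (push 4): stack=[16,4] mem=[0,0,0,0]
After op 3 (swap): stack=[4,16] mem=[0,0,0,0]
After op 4 (STO M1): stack=[4] mem=[0,16,0,0]
After op 5 (dup): stack=[4,4] mem=[0,16,0,0]
After op 6 (/): stack=[1] mem=[0,16,0,0]
After op 7 (RCL M1): stack=[1,16] mem=[0,16,0,0]
After op 8 (-): stack=[-15] mem=[0,16,0,0]
After op 9 (push 5): stack=[-15,5] mem=[0,16,0,0]
After op 10 (dup): stack=[-15,5,5] mem=[0,16,0,0]
After op 11 (pop): stack=[-15,5] mem=[0,16,0,0]
After op 12 (pop): stack=[-15] mem=[0,16,0,0]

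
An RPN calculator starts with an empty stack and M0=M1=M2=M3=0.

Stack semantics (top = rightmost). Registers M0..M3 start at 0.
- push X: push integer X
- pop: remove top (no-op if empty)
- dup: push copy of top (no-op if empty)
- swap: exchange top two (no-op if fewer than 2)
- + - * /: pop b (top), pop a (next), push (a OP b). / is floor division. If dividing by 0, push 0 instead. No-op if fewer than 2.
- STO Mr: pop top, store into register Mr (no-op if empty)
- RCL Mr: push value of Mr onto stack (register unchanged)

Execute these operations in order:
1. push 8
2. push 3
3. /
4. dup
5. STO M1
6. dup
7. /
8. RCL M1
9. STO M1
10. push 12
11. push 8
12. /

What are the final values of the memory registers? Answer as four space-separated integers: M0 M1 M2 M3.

Answer: 0 2 0 0

Derivation:
After op 1 (push 8): stack=[8] mem=[0,0,0,0]
After op 2 (push 3): stack=[8,3] mem=[0,0,0,0]
After op 3 (/): stack=[2] mem=[0,0,0,0]
After op 4 (dup): stack=[2,2] mem=[0,0,0,0]
After op 5 (STO M1): stack=[2] mem=[0,2,0,0]
After op 6 (dup): stack=[2,2] mem=[0,2,0,0]
After op 7 (/): stack=[1] mem=[0,2,0,0]
After op 8 (RCL M1): stack=[1,2] mem=[0,2,0,0]
After op 9 (STO M1): stack=[1] mem=[0,2,0,0]
After op 10 (push 12): stack=[1,12] mem=[0,2,0,0]
After op 11 (push 8): stack=[1,12,8] mem=[0,2,0,0]
After op 12 (/): stack=[1,1] mem=[0,2,0,0]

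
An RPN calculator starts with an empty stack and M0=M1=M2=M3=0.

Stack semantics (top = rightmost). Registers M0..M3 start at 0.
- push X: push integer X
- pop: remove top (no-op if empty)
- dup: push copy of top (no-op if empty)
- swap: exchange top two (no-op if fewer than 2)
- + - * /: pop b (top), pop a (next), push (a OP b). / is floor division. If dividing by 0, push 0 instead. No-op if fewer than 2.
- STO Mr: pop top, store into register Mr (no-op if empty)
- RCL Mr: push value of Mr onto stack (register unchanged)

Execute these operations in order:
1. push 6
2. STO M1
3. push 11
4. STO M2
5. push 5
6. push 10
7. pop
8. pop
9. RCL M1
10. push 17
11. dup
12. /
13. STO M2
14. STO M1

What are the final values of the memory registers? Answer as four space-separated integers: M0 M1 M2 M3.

Answer: 0 6 1 0

Derivation:
After op 1 (push 6): stack=[6] mem=[0,0,0,0]
After op 2 (STO M1): stack=[empty] mem=[0,6,0,0]
After op 3 (push 11): stack=[11] mem=[0,6,0,0]
After op 4 (STO M2): stack=[empty] mem=[0,6,11,0]
After op 5 (push 5): stack=[5] mem=[0,6,11,0]
After op 6 (push 10): stack=[5,10] mem=[0,6,11,0]
After op 7 (pop): stack=[5] mem=[0,6,11,0]
After op 8 (pop): stack=[empty] mem=[0,6,11,0]
After op 9 (RCL M1): stack=[6] mem=[0,6,11,0]
After op 10 (push 17): stack=[6,17] mem=[0,6,11,0]
After op 11 (dup): stack=[6,17,17] mem=[0,6,11,0]
After op 12 (/): stack=[6,1] mem=[0,6,11,0]
After op 13 (STO M2): stack=[6] mem=[0,6,1,0]
After op 14 (STO M1): stack=[empty] mem=[0,6,1,0]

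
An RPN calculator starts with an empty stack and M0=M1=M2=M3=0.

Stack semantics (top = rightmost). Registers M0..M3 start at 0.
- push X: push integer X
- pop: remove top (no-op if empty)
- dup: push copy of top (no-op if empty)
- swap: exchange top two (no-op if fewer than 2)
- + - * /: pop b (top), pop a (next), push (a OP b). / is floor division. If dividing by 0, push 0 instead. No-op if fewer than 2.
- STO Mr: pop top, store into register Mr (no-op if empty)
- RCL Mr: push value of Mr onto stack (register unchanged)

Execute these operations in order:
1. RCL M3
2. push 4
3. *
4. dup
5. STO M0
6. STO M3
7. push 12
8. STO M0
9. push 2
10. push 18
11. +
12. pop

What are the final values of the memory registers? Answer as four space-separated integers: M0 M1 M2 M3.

Answer: 12 0 0 0

Derivation:
After op 1 (RCL M3): stack=[0] mem=[0,0,0,0]
After op 2 (push 4): stack=[0,4] mem=[0,0,0,0]
After op 3 (*): stack=[0] mem=[0,0,0,0]
After op 4 (dup): stack=[0,0] mem=[0,0,0,0]
After op 5 (STO M0): stack=[0] mem=[0,0,0,0]
After op 6 (STO M3): stack=[empty] mem=[0,0,0,0]
After op 7 (push 12): stack=[12] mem=[0,0,0,0]
After op 8 (STO M0): stack=[empty] mem=[12,0,0,0]
After op 9 (push 2): stack=[2] mem=[12,0,0,0]
After op 10 (push 18): stack=[2,18] mem=[12,0,0,0]
After op 11 (+): stack=[20] mem=[12,0,0,0]
After op 12 (pop): stack=[empty] mem=[12,0,0,0]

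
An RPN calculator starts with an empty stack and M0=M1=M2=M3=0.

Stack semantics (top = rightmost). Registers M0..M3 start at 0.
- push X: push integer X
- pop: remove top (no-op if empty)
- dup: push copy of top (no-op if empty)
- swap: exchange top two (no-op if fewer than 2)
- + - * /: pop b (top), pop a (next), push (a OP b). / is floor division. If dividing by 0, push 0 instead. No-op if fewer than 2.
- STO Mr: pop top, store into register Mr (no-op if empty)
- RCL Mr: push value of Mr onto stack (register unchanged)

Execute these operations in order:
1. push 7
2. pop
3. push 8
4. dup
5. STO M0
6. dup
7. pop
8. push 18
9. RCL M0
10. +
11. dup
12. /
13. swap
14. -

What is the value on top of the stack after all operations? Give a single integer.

After op 1 (push 7): stack=[7] mem=[0,0,0,0]
After op 2 (pop): stack=[empty] mem=[0,0,0,0]
After op 3 (push 8): stack=[8] mem=[0,0,0,0]
After op 4 (dup): stack=[8,8] mem=[0,0,0,0]
After op 5 (STO M0): stack=[8] mem=[8,0,0,0]
After op 6 (dup): stack=[8,8] mem=[8,0,0,0]
After op 7 (pop): stack=[8] mem=[8,0,0,0]
After op 8 (push 18): stack=[8,18] mem=[8,0,0,0]
After op 9 (RCL M0): stack=[8,18,8] mem=[8,0,0,0]
After op 10 (+): stack=[8,26] mem=[8,0,0,0]
After op 11 (dup): stack=[8,26,26] mem=[8,0,0,0]
After op 12 (/): stack=[8,1] mem=[8,0,0,0]
After op 13 (swap): stack=[1,8] mem=[8,0,0,0]
After op 14 (-): stack=[-7] mem=[8,0,0,0]

Answer: -7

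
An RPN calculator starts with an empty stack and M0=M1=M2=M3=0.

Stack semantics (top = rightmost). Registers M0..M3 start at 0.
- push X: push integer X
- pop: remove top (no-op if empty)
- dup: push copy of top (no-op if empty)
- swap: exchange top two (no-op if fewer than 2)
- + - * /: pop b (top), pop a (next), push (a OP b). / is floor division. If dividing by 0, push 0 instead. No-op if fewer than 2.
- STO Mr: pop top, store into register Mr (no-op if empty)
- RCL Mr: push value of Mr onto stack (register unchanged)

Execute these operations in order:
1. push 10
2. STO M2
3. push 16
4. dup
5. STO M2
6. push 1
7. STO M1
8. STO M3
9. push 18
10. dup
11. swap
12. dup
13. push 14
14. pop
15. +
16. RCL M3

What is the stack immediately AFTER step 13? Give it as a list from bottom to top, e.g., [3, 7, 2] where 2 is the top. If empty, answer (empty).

After op 1 (push 10): stack=[10] mem=[0,0,0,0]
After op 2 (STO M2): stack=[empty] mem=[0,0,10,0]
After op 3 (push 16): stack=[16] mem=[0,0,10,0]
After op 4 (dup): stack=[16,16] mem=[0,0,10,0]
After op 5 (STO M2): stack=[16] mem=[0,0,16,0]
After op 6 (push 1): stack=[16,1] mem=[0,0,16,0]
After op 7 (STO M1): stack=[16] mem=[0,1,16,0]
After op 8 (STO M3): stack=[empty] mem=[0,1,16,16]
After op 9 (push 18): stack=[18] mem=[0,1,16,16]
After op 10 (dup): stack=[18,18] mem=[0,1,16,16]
After op 11 (swap): stack=[18,18] mem=[0,1,16,16]
After op 12 (dup): stack=[18,18,18] mem=[0,1,16,16]
After op 13 (push 14): stack=[18,18,18,14] mem=[0,1,16,16]

[18, 18, 18, 14]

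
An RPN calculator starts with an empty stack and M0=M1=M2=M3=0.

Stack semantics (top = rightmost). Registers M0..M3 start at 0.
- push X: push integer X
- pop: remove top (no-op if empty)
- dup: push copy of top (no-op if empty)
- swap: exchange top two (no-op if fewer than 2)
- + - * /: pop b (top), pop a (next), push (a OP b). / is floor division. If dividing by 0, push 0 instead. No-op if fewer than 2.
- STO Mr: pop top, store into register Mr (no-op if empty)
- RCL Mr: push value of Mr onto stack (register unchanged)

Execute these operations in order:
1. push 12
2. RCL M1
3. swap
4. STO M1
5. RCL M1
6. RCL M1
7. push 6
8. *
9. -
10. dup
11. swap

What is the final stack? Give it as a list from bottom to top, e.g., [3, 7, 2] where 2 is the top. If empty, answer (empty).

Answer: [0, -60, -60]

Derivation:
After op 1 (push 12): stack=[12] mem=[0,0,0,0]
After op 2 (RCL M1): stack=[12,0] mem=[0,0,0,0]
After op 3 (swap): stack=[0,12] mem=[0,0,0,0]
After op 4 (STO M1): stack=[0] mem=[0,12,0,0]
After op 5 (RCL M1): stack=[0,12] mem=[0,12,0,0]
After op 6 (RCL M1): stack=[0,12,12] mem=[0,12,0,0]
After op 7 (push 6): stack=[0,12,12,6] mem=[0,12,0,0]
After op 8 (*): stack=[0,12,72] mem=[0,12,0,0]
After op 9 (-): stack=[0,-60] mem=[0,12,0,0]
After op 10 (dup): stack=[0,-60,-60] mem=[0,12,0,0]
After op 11 (swap): stack=[0,-60,-60] mem=[0,12,0,0]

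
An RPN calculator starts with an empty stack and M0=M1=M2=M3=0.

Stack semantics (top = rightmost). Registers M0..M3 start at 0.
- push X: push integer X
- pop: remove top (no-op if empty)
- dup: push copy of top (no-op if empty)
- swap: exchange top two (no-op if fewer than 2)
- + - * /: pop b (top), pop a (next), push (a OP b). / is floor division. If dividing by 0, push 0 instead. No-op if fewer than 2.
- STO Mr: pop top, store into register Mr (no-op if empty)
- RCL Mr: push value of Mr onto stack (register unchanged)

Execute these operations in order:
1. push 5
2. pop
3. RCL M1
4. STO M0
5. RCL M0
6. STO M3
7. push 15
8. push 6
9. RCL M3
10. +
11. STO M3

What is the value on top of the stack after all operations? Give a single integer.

After op 1 (push 5): stack=[5] mem=[0,0,0,0]
After op 2 (pop): stack=[empty] mem=[0,0,0,0]
After op 3 (RCL M1): stack=[0] mem=[0,0,0,0]
After op 4 (STO M0): stack=[empty] mem=[0,0,0,0]
After op 5 (RCL M0): stack=[0] mem=[0,0,0,0]
After op 6 (STO M3): stack=[empty] mem=[0,0,0,0]
After op 7 (push 15): stack=[15] mem=[0,0,0,0]
After op 8 (push 6): stack=[15,6] mem=[0,0,0,0]
After op 9 (RCL M3): stack=[15,6,0] mem=[0,0,0,0]
After op 10 (+): stack=[15,6] mem=[0,0,0,0]
After op 11 (STO M3): stack=[15] mem=[0,0,0,6]

Answer: 15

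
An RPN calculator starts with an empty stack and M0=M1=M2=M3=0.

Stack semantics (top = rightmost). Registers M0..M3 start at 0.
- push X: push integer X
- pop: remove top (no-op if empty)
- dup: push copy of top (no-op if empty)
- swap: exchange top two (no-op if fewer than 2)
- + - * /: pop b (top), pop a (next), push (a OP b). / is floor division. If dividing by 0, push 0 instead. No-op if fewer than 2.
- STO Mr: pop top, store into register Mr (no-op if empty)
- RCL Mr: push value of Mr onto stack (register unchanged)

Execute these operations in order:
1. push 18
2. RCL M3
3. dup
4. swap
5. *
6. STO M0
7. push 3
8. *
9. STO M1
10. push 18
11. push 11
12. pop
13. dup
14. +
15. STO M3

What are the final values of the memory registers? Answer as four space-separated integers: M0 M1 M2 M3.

Answer: 0 54 0 36

Derivation:
After op 1 (push 18): stack=[18] mem=[0,0,0,0]
After op 2 (RCL M3): stack=[18,0] mem=[0,0,0,0]
After op 3 (dup): stack=[18,0,0] mem=[0,0,0,0]
After op 4 (swap): stack=[18,0,0] mem=[0,0,0,0]
After op 5 (*): stack=[18,0] mem=[0,0,0,0]
After op 6 (STO M0): stack=[18] mem=[0,0,0,0]
After op 7 (push 3): stack=[18,3] mem=[0,0,0,0]
After op 8 (*): stack=[54] mem=[0,0,0,0]
After op 9 (STO M1): stack=[empty] mem=[0,54,0,0]
After op 10 (push 18): stack=[18] mem=[0,54,0,0]
After op 11 (push 11): stack=[18,11] mem=[0,54,0,0]
After op 12 (pop): stack=[18] mem=[0,54,0,0]
After op 13 (dup): stack=[18,18] mem=[0,54,0,0]
After op 14 (+): stack=[36] mem=[0,54,0,0]
After op 15 (STO M3): stack=[empty] mem=[0,54,0,36]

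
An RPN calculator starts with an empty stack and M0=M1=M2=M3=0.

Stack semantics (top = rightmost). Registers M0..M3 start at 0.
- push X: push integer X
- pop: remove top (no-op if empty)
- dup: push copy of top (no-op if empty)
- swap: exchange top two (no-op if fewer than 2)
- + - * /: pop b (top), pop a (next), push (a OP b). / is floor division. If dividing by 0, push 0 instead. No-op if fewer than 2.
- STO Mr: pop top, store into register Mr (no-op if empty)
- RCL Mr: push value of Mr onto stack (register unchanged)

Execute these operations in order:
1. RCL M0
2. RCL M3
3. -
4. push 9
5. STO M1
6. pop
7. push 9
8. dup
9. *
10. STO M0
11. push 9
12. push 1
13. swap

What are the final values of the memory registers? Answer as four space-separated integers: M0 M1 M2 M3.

After op 1 (RCL M0): stack=[0] mem=[0,0,0,0]
After op 2 (RCL M3): stack=[0,0] mem=[0,0,0,0]
After op 3 (-): stack=[0] mem=[0,0,0,0]
After op 4 (push 9): stack=[0,9] mem=[0,0,0,0]
After op 5 (STO M1): stack=[0] mem=[0,9,0,0]
After op 6 (pop): stack=[empty] mem=[0,9,0,0]
After op 7 (push 9): stack=[9] mem=[0,9,0,0]
After op 8 (dup): stack=[9,9] mem=[0,9,0,0]
After op 9 (*): stack=[81] mem=[0,9,0,0]
After op 10 (STO M0): stack=[empty] mem=[81,9,0,0]
After op 11 (push 9): stack=[9] mem=[81,9,0,0]
After op 12 (push 1): stack=[9,1] mem=[81,9,0,0]
After op 13 (swap): stack=[1,9] mem=[81,9,0,0]

Answer: 81 9 0 0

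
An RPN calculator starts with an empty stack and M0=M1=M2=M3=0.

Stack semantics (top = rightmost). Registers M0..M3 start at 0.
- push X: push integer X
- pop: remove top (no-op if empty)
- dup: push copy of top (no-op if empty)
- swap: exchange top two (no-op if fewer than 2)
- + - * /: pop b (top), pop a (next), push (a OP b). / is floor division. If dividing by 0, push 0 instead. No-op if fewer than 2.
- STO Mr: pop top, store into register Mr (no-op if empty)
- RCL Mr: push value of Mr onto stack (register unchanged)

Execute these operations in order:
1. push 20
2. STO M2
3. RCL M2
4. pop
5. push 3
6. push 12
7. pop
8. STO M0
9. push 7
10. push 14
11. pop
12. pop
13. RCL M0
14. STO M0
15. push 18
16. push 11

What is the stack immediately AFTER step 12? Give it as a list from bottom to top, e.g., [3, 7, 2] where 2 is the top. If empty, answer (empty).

After op 1 (push 20): stack=[20] mem=[0,0,0,0]
After op 2 (STO M2): stack=[empty] mem=[0,0,20,0]
After op 3 (RCL M2): stack=[20] mem=[0,0,20,0]
After op 4 (pop): stack=[empty] mem=[0,0,20,0]
After op 5 (push 3): stack=[3] mem=[0,0,20,0]
After op 6 (push 12): stack=[3,12] mem=[0,0,20,0]
After op 7 (pop): stack=[3] mem=[0,0,20,0]
After op 8 (STO M0): stack=[empty] mem=[3,0,20,0]
After op 9 (push 7): stack=[7] mem=[3,0,20,0]
After op 10 (push 14): stack=[7,14] mem=[3,0,20,0]
After op 11 (pop): stack=[7] mem=[3,0,20,0]
After op 12 (pop): stack=[empty] mem=[3,0,20,0]

(empty)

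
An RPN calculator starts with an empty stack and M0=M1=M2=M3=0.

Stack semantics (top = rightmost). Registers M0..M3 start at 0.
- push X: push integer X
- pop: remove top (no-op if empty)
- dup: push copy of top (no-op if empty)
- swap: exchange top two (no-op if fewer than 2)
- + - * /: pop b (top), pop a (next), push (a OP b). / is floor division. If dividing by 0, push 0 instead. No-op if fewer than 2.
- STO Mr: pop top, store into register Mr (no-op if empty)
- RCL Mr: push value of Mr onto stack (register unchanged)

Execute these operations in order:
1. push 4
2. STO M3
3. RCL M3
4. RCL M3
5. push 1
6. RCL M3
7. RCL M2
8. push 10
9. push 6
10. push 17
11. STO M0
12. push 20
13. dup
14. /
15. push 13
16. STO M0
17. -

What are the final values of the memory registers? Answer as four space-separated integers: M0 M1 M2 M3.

After op 1 (push 4): stack=[4] mem=[0,0,0,0]
After op 2 (STO M3): stack=[empty] mem=[0,0,0,4]
After op 3 (RCL M3): stack=[4] mem=[0,0,0,4]
After op 4 (RCL M3): stack=[4,4] mem=[0,0,0,4]
After op 5 (push 1): stack=[4,4,1] mem=[0,0,0,4]
After op 6 (RCL M3): stack=[4,4,1,4] mem=[0,0,0,4]
After op 7 (RCL M2): stack=[4,4,1,4,0] mem=[0,0,0,4]
After op 8 (push 10): stack=[4,4,1,4,0,10] mem=[0,0,0,4]
After op 9 (push 6): stack=[4,4,1,4,0,10,6] mem=[0,0,0,4]
After op 10 (push 17): stack=[4,4,1,4,0,10,6,17] mem=[0,0,0,4]
After op 11 (STO M0): stack=[4,4,1,4,0,10,6] mem=[17,0,0,4]
After op 12 (push 20): stack=[4,4,1,4,0,10,6,20] mem=[17,0,0,4]
After op 13 (dup): stack=[4,4,1,4,0,10,6,20,20] mem=[17,0,0,4]
After op 14 (/): stack=[4,4,1,4,0,10,6,1] mem=[17,0,0,4]
After op 15 (push 13): stack=[4,4,1,4,0,10,6,1,13] mem=[17,0,0,4]
After op 16 (STO M0): stack=[4,4,1,4,0,10,6,1] mem=[13,0,0,4]
After op 17 (-): stack=[4,4,1,4,0,10,5] mem=[13,0,0,4]

Answer: 13 0 0 4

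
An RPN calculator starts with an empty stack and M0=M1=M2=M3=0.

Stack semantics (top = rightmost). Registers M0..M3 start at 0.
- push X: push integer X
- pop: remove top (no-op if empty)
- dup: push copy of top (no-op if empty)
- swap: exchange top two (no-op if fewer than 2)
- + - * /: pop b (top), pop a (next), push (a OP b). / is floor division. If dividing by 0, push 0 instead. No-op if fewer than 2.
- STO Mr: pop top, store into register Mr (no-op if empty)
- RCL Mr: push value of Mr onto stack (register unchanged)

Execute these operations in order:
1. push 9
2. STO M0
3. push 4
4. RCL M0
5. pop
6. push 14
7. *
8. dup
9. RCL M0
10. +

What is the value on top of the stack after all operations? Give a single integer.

After op 1 (push 9): stack=[9] mem=[0,0,0,0]
After op 2 (STO M0): stack=[empty] mem=[9,0,0,0]
After op 3 (push 4): stack=[4] mem=[9,0,0,0]
After op 4 (RCL M0): stack=[4,9] mem=[9,0,0,0]
After op 5 (pop): stack=[4] mem=[9,0,0,0]
After op 6 (push 14): stack=[4,14] mem=[9,0,0,0]
After op 7 (*): stack=[56] mem=[9,0,0,0]
After op 8 (dup): stack=[56,56] mem=[9,0,0,0]
After op 9 (RCL M0): stack=[56,56,9] mem=[9,0,0,0]
After op 10 (+): stack=[56,65] mem=[9,0,0,0]

Answer: 65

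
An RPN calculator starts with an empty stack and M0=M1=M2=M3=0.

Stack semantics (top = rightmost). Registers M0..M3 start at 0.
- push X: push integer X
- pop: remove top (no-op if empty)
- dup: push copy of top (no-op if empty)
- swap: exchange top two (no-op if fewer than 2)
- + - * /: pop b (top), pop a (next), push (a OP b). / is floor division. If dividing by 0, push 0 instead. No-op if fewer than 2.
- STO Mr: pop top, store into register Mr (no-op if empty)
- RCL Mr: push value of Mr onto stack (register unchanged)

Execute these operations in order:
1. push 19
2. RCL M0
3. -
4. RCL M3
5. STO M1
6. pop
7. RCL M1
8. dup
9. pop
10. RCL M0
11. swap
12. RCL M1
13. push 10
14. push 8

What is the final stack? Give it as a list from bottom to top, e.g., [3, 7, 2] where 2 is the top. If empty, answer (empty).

Answer: [0, 0, 0, 10, 8]

Derivation:
After op 1 (push 19): stack=[19] mem=[0,0,0,0]
After op 2 (RCL M0): stack=[19,0] mem=[0,0,0,0]
After op 3 (-): stack=[19] mem=[0,0,0,0]
After op 4 (RCL M3): stack=[19,0] mem=[0,0,0,0]
After op 5 (STO M1): stack=[19] mem=[0,0,0,0]
After op 6 (pop): stack=[empty] mem=[0,0,0,0]
After op 7 (RCL M1): stack=[0] mem=[0,0,0,0]
After op 8 (dup): stack=[0,0] mem=[0,0,0,0]
After op 9 (pop): stack=[0] mem=[0,0,0,0]
After op 10 (RCL M0): stack=[0,0] mem=[0,0,0,0]
After op 11 (swap): stack=[0,0] mem=[0,0,0,0]
After op 12 (RCL M1): stack=[0,0,0] mem=[0,0,0,0]
After op 13 (push 10): stack=[0,0,0,10] mem=[0,0,0,0]
After op 14 (push 8): stack=[0,0,0,10,8] mem=[0,0,0,0]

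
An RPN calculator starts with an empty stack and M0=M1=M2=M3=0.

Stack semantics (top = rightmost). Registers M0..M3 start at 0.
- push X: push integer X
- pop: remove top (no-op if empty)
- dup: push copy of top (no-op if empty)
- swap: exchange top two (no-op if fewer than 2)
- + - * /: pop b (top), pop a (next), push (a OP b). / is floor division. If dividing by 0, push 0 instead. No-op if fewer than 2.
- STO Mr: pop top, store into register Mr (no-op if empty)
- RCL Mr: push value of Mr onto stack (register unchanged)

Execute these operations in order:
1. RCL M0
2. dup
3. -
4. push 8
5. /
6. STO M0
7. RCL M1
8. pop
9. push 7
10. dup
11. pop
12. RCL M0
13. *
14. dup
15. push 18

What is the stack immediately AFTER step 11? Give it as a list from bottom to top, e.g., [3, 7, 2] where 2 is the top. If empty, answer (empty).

After op 1 (RCL M0): stack=[0] mem=[0,0,0,0]
After op 2 (dup): stack=[0,0] mem=[0,0,0,0]
After op 3 (-): stack=[0] mem=[0,0,0,0]
After op 4 (push 8): stack=[0,8] mem=[0,0,0,0]
After op 5 (/): stack=[0] mem=[0,0,0,0]
After op 6 (STO M0): stack=[empty] mem=[0,0,0,0]
After op 7 (RCL M1): stack=[0] mem=[0,0,0,0]
After op 8 (pop): stack=[empty] mem=[0,0,0,0]
After op 9 (push 7): stack=[7] mem=[0,0,0,0]
After op 10 (dup): stack=[7,7] mem=[0,0,0,0]
After op 11 (pop): stack=[7] mem=[0,0,0,0]

[7]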